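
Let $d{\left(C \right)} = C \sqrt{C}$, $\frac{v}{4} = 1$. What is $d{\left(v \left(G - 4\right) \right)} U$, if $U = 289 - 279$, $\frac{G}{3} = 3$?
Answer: $400 \sqrt{5} \approx 894.43$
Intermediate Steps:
$G = 9$ ($G = 3 \cdot 3 = 9$)
$v = 4$ ($v = 4 \cdot 1 = 4$)
$d{\left(C \right)} = C^{\frac{3}{2}}$
$U = 10$
$d{\left(v \left(G - 4\right) \right)} U = \left(4 \left(9 - 4\right)\right)^{\frac{3}{2}} \cdot 10 = \left(4 \cdot 5\right)^{\frac{3}{2}} \cdot 10 = 20^{\frac{3}{2}} \cdot 10 = 40 \sqrt{5} \cdot 10 = 400 \sqrt{5}$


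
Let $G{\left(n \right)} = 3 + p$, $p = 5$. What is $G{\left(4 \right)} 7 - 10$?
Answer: $46$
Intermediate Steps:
$G{\left(n \right)} = 8$ ($G{\left(n \right)} = 3 + 5 = 8$)
$G{\left(4 \right)} 7 - 10 = 8 \cdot 7 - 10 = 56 - 10 = 46$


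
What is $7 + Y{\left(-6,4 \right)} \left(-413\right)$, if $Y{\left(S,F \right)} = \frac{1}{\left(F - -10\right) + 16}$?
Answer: $- \frac{203}{30} \approx -6.7667$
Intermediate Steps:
$Y{\left(S,F \right)} = \frac{1}{26 + F}$ ($Y{\left(S,F \right)} = \frac{1}{\left(F + 10\right) + 16} = \frac{1}{\left(10 + F\right) + 16} = \frac{1}{26 + F}$)
$7 + Y{\left(-6,4 \right)} \left(-413\right) = 7 + \frac{1}{26 + 4} \left(-413\right) = 7 + \frac{1}{30} \left(-413\right) = 7 - \frac{413}{30} = - \frac{203}{30}$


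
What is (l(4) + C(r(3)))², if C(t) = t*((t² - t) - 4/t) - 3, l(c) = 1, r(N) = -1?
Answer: 64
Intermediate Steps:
C(t) = -3 + t*(t² - t - 4/t) (C(t) = t*(t² - t - 4/t) - 3 = -3 + t*(t² - t - 4/t))
(l(4) + C(r(3)))² = (1 + (-7 + (-1)³ - 1*(-1)²))² = (1 + (-7 - 1 - 1*1))² = (1 + (-7 - 1 - 1))² = (1 - 9)² = (-8)² = 64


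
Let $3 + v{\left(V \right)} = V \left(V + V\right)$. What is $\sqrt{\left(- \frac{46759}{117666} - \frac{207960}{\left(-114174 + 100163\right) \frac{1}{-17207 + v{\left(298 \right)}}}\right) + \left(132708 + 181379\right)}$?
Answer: $\frac{\sqrt{813816501534627685151502}}{549539442} \approx 1641.6$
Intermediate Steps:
$v{\left(V \right)} = -3 + 2 V^{2}$ ($v{\left(V \right)} = -3 + V \left(V + V\right) = -3 + V 2 V = -3 + 2 V^{2}$)
$\sqrt{\left(- \frac{46759}{117666} - \frac{207960}{\left(-114174 + 100163\right) \frac{1}{-17207 + v{\left(298 \right)}}}\right) + \left(132708 + 181379\right)} = \sqrt{\left(- \frac{46759}{117666} - \frac{207960}{\left(-114174 + 100163\right) \frac{1}{-17207 - \left(3 - 2 \cdot 298^{2}\right)}}\right) + \left(132708 + 181379\right)} = \sqrt{\left(\left(-46759\right) \frac{1}{117666} - \frac{207960}{\left(-14011\right) \frac{1}{-17207 + \left(-3 + 2 \cdot 88804\right)}}\right) + 314087} = \sqrt{\left(- \frac{46759}{117666} - \frac{207960}{\left(-14011\right) \frac{1}{-17207 + \left(-3 + 177608\right)}}\right) + 314087} = \sqrt{\left(- \frac{46759}{117666} - \frac{207960}{\left(-14011\right) \frac{1}{-17207 + 177605}}\right) + 314087} = \sqrt{\left(- \frac{46759}{117666} - \frac{207960}{\left(-14011\right) \frac{1}{160398}}\right) + 314087} = \sqrt{\left(- \frac{46759}{117666} - \frac{207960}{- \frac{14011}{160398}}\right) + 314087} = \sqrt{\left(- \frac{46759}{117666} - - \frac{33356368080}{14011}\right) + 314087} = \sqrt{\left(- \frac{46759}{117666} + \frac{33356368080}{14011}\right) + 314087} = \sqrt{\frac{3924909751360931}{1648618326} + 314087} = \sqrt{\frac{4442719335519293}{1648618326}} = \frac{\sqrt{813816501534627685151502}}{549539442}$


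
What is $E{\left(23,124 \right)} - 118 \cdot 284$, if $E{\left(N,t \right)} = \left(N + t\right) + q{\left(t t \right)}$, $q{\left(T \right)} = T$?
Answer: $-17989$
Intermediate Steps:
$E{\left(N,t \right)} = N + t + t^{2}$ ($E{\left(N,t \right)} = \left(N + t\right) + t t = \left(N + t\right) + t^{2} = N + t + t^{2}$)
$E{\left(23,124 \right)} - 118 \cdot 284 = \left(23 + 124 + 124^{2}\right) - 118 \cdot 284 = \left(23 + 124 + 15376\right) - 33512 = 15523 - 33512 = -17989$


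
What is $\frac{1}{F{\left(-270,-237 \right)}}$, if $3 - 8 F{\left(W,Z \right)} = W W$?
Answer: $- \frac{8}{72897} \approx -0.00010974$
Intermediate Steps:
$F{\left(W,Z \right)} = \frac{3}{8} - \frac{W^{2}}{8}$ ($F{\left(W,Z \right)} = \frac{3}{8} - \frac{W W}{8} = \frac{3}{8} - \frac{W^{2}}{8}$)
$\frac{1}{F{\left(-270,-237 \right)}} = \frac{1}{\frac{3}{8} - \frac{\left(-270\right)^{2}}{8}} = \frac{1}{\frac{3}{8} - \frac{18225}{2}} = \frac{1}{- \frac{72897}{8}} = - \frac{8}{72897}$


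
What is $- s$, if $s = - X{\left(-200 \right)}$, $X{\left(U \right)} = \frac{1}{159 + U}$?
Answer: $- \frac{1}{41} \approx -0.02439$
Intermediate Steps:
$s = \frac{1}{41}$ ($s = - \frac{1}{159 - 200} = - \frac{1}{-41} = \left(-1\right) \left(- \frac{1}{41}\right) = \frac{1}{41} \approx 0.02439$)
$- s = \left(-1\right) \frac{1}{41} = - \frac{1}{41}$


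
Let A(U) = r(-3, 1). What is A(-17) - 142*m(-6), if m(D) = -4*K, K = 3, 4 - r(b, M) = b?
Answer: 1711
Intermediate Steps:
r(b, M) = 4 - b
m(D) = -12 (m(D) = -4*3 = -12)
A(U) = 7 (A(U) = 4 - 1*(-3) = 4 + 3 = 7)
A(-17) - 142*m(-6) = 7 - 142*(-12) = 7 + 1704 = 1711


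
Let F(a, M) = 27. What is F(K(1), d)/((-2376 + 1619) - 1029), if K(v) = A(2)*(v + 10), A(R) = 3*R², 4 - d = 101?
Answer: -27/1786 ≈ -0.015118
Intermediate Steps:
d = -97 (d = 4 - 1*101 = 4 - 101 = -97)
K(v) = 120 + 12*v (K(v) = (3*2²)*(v + 10) = (3*4)*(10 + v) = 12*(10 + v) = 120 + 12*v)
F(K(1), d)/((-2376 + 1619) - 1029) = 27/((-2376 + 1619) - 1029) = 27/(-757 - 1029) = 27/(-1786) = 27*(-1/1786) = -27/1786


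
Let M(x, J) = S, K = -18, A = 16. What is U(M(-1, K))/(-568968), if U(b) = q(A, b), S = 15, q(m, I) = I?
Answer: -5/189656 ≈ -2.6364e-5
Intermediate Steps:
M(x, J) = 15
U(b) = b
U(M(-1, K))/(-568968) = 15/(-568968) = 15*(-1/568968) = -5/189656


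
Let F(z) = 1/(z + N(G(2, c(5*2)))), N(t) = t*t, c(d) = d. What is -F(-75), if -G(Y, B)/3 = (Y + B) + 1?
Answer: -1/1446 ≈ -0.00069156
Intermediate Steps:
G(Y, B) = -3 - 3*B - 3*Y (G(Y, B) = -3*((Y + B) + 1) = -3*((B + Y) + 1) = -3*(1 + B + Y) = -3 - 3*B - 3*Y)
N(t) = t²
F(z) = 1/(1521 + z) (F(z) = 1/(z + (-3 - 15*2 - 3*2)²) = 1/(z + (-3 - 3*10 - 6)²) = 1/(z + (-3 - 30 - 6)²) = 1/(z + (-39)²) = 1/(z + 1521) = 1/(1521 + z))
-F(-75) = -1/(1521 - 75) = -1/1446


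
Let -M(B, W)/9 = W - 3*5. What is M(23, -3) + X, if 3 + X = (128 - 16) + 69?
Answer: 340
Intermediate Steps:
M(B, W) = 135 - 9*W (M(B, W) = -9*(W - 3*5) = -9*(W - 15) = -9*(-15 + W) = 135 - 9*W)
X = 178 (X = -3 + ((128 - 16) + 69) = -3 + (112 + 69) = -3 + 181 = 178)
M(23, -3) + X = (135 - 9*(-3)) + 178 = (135 + 27) + 178 = 162 + 178 = 340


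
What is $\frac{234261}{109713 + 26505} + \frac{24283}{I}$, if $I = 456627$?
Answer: $\frac{36759226447}{20733605562} \approx 1.7729$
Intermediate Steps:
$\frac{234261}{109713 + 26505} + \frac{24283}{I} = \frac{234261}{109713 + 26505} + \frac{24283}{456627} = \frac{234261}{136218} + 24283 \cdot \frac{1}{456627} = 234261 \cdot \frac{1}{136218} + \frac{24283}{456627} = \frac{78087}{45406} + \frac{24283}{456627} = \frac{36759226447}{20733605562}$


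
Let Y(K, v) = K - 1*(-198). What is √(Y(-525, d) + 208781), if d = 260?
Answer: √208454 ≈ 456.57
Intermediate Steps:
Y(K, v) = 198 + K (Y(K, v) = K + 198 = 198 + K)
√(Y(-525, d) + 208781) = √((198 - 525) + 208781) = √(-327 + 208781) = √208454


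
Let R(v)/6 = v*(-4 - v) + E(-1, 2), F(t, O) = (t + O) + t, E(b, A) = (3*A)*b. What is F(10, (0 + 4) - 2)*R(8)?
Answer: -13464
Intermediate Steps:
E(b, A) = 3*A*b
F(t, O) = O + 2*t (F(t, O) = (O + t) + t = O + 2*t)
R(v) = -36 + 6*v*(-4 - v) (R(v) = 6*(v*(-4 - v) + 3*2*(-1)) = 6*(v*(-4 - v) - 6) = 6*(-6 + v*(-4 - v)) = -36 + 6*v*(-4 - v))
F(10, (0 + 4) - 2)*R(8) = (((0 + 4) - 2) + 2*10)*(-36 - 24*8 - 6*8²) = ((4 - 2) + 20)*(-36 - 192 - 6*64) = (2 + 20)*(-36 - 192 - 384) = 22*(-612) = -13464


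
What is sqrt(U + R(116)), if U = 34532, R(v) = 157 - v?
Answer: sqrt(34573) ≈ 185.94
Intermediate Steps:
sqrt(U + R(116)) = sqrt(34532 + (157 - 1*116)) = sqrt(34532 + (157 - 116)) = sqrt(34532 + 41) = sqrt(34573)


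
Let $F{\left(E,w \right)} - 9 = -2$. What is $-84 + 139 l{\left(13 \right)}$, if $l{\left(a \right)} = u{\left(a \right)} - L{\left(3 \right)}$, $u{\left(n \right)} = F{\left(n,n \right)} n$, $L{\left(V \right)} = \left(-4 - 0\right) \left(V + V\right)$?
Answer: $15901$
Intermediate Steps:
$L{\left(V \right)} = - 8 V$ ($L{\left(V \right)} = \left(-4 + 0\right) 2 V = - 4 \cdot 2 V = - 8 V$)
$F{\left(E,w \right)} = 7$ ($F{\left(E,w \right)} = 9 - 2 = 7$)
$u{\left(n \right)} = 7 n$
$l{\left(a \right)} = 24 + 7 a$ ($l{\left(a \right)} = 7 a - \left(-8\right) 3 = 7 a - -24 = 7 a + 24 = 24 + 7 a$)
$-84 + 139 l{\left(13 \right)} = -84 + 139 \left(24 + 7 \cdot 13\right) = -84 + 139 \left(24 + 91\right) = -84 + 139 \cdot 115 = -84 + 15985 = 15901$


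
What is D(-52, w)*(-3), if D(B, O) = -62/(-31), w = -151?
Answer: -6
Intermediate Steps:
D(B, O) = 2 (D(B, O) = -62*(-1/31) = 2)
D(-52, w)*(-3) = 2*(-3) = -6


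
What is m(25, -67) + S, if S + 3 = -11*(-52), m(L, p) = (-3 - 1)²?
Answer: 585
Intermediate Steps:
m(L, p) = 16 (m(L, p) = (-4)² = 16)
S = 569 (S = -3 - 11*(-52) = -3 + 572 = 569)
m(25, -67) + S = 16 + 569 = 585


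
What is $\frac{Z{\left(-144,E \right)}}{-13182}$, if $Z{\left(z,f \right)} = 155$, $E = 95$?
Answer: $- \frac{155}{13182} \approx -0.011758$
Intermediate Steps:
$\frac{Z{\left(-144,E \right)}}{-13182} = \frac{155}{-13182} = 155 \left(- \frac{1}{13182}\right) = - \frac{155}{13182}$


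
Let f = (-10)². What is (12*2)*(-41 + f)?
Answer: 1416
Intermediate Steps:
f = 100
(12*2)*(-41 + f) = (12*2)*(-41 + 100) = 24*59 = 1416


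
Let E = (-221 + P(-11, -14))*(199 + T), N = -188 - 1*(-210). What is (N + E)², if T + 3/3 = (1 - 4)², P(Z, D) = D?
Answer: 2364196129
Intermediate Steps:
T = 8 (T = -1 + (1 - 4)² = -1 + (-3)² = -1 + 9 = 8)
N = 22 (N = -188 + 210 = 22)
E = -48645 (E = (-221 - 14)*(199 + 8) = -235*207 = -48645)
(N + E)² = (22 - 48645)² = (-48623)² = 2364196129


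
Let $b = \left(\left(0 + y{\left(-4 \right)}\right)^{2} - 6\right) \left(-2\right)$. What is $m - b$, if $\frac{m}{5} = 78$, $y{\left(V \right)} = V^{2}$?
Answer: $890$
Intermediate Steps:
$m = 390$ ($m = 5 \cdot 78 = 390$)
$b = -500$ ($b = \left(\left(0 + \left(-4\right)^{2}\right)^{2} - 6\right) \left(-2\right) = \left(\left(0 + 16\right)^{2} - 6\right) \left(-2\right) = \left(16^{2} - 6\right) \left(-2\right) = \left(256 - 6\right) \left(-2\right) = 250 \left(-2\right) = -500$)
$m - b = 390 - -500 = 390 + 500 = 890$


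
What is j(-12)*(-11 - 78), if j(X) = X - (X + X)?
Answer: -1068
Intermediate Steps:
j(X) = -X (j(X) = X - 2*X = -X)
j(-12)*(-11 - 78) = (-1*(-12))*(-11 - 78) = 12*(-89) = -1068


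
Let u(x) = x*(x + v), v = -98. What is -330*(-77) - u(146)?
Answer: 18402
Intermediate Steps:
u(x) = x*(-98 + x) (u(x) = x*(x - 98) = x*(-98 + x))
-330*(-77) - u(146) = -330*(-77) - 146*(-98 + 146) = 25410 - 146*48 = 25410 - 1*7008 = 25410 - 7008 = 18402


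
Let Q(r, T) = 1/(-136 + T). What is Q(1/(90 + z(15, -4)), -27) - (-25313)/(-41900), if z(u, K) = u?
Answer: -4167919/6829700 ≈ -0.61026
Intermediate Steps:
Q(1/(90 + z(15, -4)), -27) - (-25313)/(-41900) = 1/(-136 - 27) - (-25313)/(-41900) = 1/(-163) - (-25313)*(-1)/41900 = -1/163 - 1*25313/41900 = -1/163 - 25313/41900 = -4167919/6829700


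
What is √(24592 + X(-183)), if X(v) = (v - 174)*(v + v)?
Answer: √155254 ≈ 394.02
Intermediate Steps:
X(v) = 2*v*(-174 + v) (X(v) = (-174 + v)*(2*v) = 2*v*(-174 + v))
√(24592 + X(-183)) = √(24592 + 2*(-183)*(-174 - 183)) = √(24592 + 2*(-183)*(-357)) = √(24592 + 130662) = √155254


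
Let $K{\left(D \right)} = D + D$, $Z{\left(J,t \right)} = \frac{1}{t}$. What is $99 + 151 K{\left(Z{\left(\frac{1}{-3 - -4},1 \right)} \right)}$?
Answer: $401$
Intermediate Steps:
$K{\left(D \right)} = 2 D$
$99 + 151 K{\left(Z{\left(\frac{1}{-3 - -4},1 \right)} \right)} = 99 + 151 \cdot \frac{2}{1} = 99 + 151 \cdot 2 \cdot 1 = 99 + 151 \cdot 2 = 99 + 302 = 401$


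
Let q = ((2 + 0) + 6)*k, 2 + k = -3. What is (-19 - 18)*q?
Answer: 1480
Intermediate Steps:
k = -5 (k = -2 - 3 = -5)
q = -40 (q = ((2 + 0) + 6)*(-5) = (2 + 6)*(-5) = 8*(-5) = -40)
(-19 - 18)*q = (-19 - 18)*(-40) = -37*(-40) = 1480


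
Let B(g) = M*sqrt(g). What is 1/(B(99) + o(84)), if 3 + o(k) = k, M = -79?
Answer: -9/67922 - 79*sqrt(11)/203766 ≈ -0.0014184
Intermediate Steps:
o(k) = -3 + k
B(g) = -79*sqrt(g)
1/(B(99) + o(84)) = 1/(-237*sqrt(11) + (-3 + 84)) = 1/(-237*sqrt(11) + 81) = 1/(81 - 237*sqrt(11))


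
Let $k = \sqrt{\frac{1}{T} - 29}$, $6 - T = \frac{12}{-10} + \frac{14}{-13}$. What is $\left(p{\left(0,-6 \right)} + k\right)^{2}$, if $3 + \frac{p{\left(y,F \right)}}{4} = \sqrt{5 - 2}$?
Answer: $\frac{\left(-6456 + 2152 \sqrt{3} + i \sqrt{8358906}\right)^{2}}{289444} \approx -3.1561 - 54.511 i$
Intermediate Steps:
$T = \frac{538}{65}$ ($T = 6 - \left(\frac{12}{-10} + \frac{14}{-13}\right) = 6 - \left(12 \left(- \frac{1}{10}\right) + 14 \left(- \frac{1}{13}\right)\right) = 6 - \left(- \frac{6}{5} - \frac{14}{13}\right) = 6 - - \frac{148}{65} = 6 + \frac{148}{65} = \frac{538}{65} \approx 8.2769$)
$p{\left(y,F \right)} = -12 + 4 \sqrt{3}$ ($p{\left(y,F \right)} = -12 + 4 \sqrt{5 - 2} = -12 + 4 \sqrt{3}$)
$k = \frac{i \sqrt{8358906}}{538}$ ($k = \sqrt{\frac{1}{\frac{538}{65}} - 29} = \sqrt{\frac{65}{538} - 29} = \sqrt{- \frac{15537}{538}} = \frac{i \sqrt{8358906}}{538} \approx 5.3739 i$)
$\left(p{\left(0,-6 \right)} + k\right)^{2} = \left(\left(-12 + 4 \sqrt{3}\right) + \frac{i \sqrt{8358906}}{538}\right)^{2} = \left(-12 + 4 \sqrt{3} + \frac{i \sqrt{8358906}}{538}\right)^{2}$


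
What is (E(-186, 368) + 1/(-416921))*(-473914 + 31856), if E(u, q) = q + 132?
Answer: -92151631266942/416921 ≈ -2.2103e+8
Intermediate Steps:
E(u, q) = 132 + q
(E(-186, 368) + 1/(-416921))*(-473914 + 31856) = ((132 + 368) + 1/(-416921))*(-473914 + 31856) = (500 - 1/416921)*(-442058) = (208460499/416921)*(-442058) = -92151631266942/416921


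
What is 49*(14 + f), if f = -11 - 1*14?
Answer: -539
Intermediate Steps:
f = -25 (f = -11 - 14 = -25)
49*(14 + f) = 49*(14 - 25) = 49*(-11) = -539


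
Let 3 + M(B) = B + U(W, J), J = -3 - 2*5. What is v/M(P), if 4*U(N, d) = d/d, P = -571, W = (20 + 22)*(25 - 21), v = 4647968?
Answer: -18591872/2295 ≈ -8101.0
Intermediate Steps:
W = 168 (W = 42*4 = 168)
J = -13 (J = -3 - 10 = -13)
U(N, d) = ¼ (U(N, d) = (d/d)/4 = (¼)*1 = ¼)
M(B) = -11/4 + B (M(B) = -3 + (B + ¼) = -3 + (¼ + B) = -11/4 + B)
v/M(P) = 4647968/(-11/4 - 571) = 4647968/(-2295/4) = 4647968*(-4/2295) = -18591872/2295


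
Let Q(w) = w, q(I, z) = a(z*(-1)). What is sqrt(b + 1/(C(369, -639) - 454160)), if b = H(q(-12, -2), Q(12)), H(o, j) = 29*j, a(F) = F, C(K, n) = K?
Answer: sqrt(71662342091197)/453791 ≈ 18.655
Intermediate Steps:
q(I, z) = -z (q(I, z) = z*(-1) = -z)
b = 348 (b = 29*12 = 348)
sqrt(b + 1/(C(369, -639) - 454160)) = sqrt(348 + 1/(369 - 454160)) = sqrt(348 + 1/(-453791)) = sqrt(348 - 1/453791) = sqrt(157919267/453791) = sqrt(71662342091197)/453791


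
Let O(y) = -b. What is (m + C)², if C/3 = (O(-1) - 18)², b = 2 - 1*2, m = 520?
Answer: 2226064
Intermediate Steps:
b = 0 (b = 2 - 2 = 0)
O(y) = 0 (O(y) = -1*0 = 0)
C = 972 (C = 3*(0 - 18)² = 3*(-18)² = 3*324 = 972)
(m + C)² = (520 + 972)² = 1492² = 2226064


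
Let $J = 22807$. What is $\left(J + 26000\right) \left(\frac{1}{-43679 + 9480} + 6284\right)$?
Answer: $\frac{953540207055}{3109} \approx 3.067 \cdot 10^{8}$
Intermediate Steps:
$\left(J + 26000\right) \left(\frac{1}{-43679 + 9480} + 6284\right) = \left(22807 + 26000\right) \left(\frac{1}{-43679 + 9480} + 6284\right) = 48807 \left(\frac{1}{-34199} + 6284\right) = 48807 \left(- \frac{1}{34199} + 6284\right) = 48807 \cdot \frac{214906515}{34199} = \frac{953540207055}{3109}$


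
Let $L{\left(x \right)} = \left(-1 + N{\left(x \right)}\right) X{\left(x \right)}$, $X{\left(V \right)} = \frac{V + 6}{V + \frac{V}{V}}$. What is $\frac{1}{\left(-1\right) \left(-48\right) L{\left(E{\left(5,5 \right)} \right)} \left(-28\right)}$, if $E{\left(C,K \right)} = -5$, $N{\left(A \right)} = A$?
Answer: $- \frac{1}{2016} \approx -0.00049603$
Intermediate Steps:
$X{\left(V \right)} = \frac{6 + V}{1 + V}$ ($X{\left(V \right)} = \frac{6 + V}{V + 1} = \frac{6 + V}{1 + V}$)
$L{\left(x \right)} = \frac{\left(-1 + x\right) \left(6 + x\right)}{1 + x}$ ($L{\left(x \right)} = \left(-1 + x\right) \frac{6 + x}{1 + x} = \frac{\left(-1 + x\right) \left(6 + x\right)}{1 + x}$)
$\frac{1}{\left(-1\right) \left(-48\right) L{\left(E{\left(5,5 \right)} \right)} \left(-28\right)} = \frac{1}{\left(-1\right) \left(-48\right) \frac{\left(-1 - 5\right) \left(6 - 5\right)}{1 - 5} \left(-28\right)} = \frac{1}{48 \frac{1}{-4} \left(-6\right) 1 \left(-28\right)} = \frac{1}{48 \left(\left(- \frac{1}{4}\right) \left(-6\right) 1\right) \left(-28\right)} = \frac{1}{48 \cdot \frac{3}{2} \left(-28\right)} = \frac{1}{72 \left(-28\right)} = \frac{1}{-2016} = - \frac{1}{2016}$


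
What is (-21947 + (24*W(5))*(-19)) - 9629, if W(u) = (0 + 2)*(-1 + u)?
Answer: -35224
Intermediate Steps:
W(u) = -2 + 2*u (W(u) = 2*(-1 + u) = -2 + 2*u)
(-21947 + (24*W(5))*(-19)) - 9629 = (-21947 + (24*(-2 + 2*5))*(-19)) - 9629 = (-21947 + (24*(-2 + 10))*(-19)) - 9629 = (-21947 + (24*8)*(-19)) - 9629 = (-21947 + 192*(-19)) - 9629 = (-21947 - 3648) - 9629 = -25595 - 9629 = -35224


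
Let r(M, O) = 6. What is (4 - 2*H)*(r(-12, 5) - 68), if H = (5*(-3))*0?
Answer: -248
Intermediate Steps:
H = 0 (H = -15*0 = 0)
(4 - 2*H)*(r(-12, 5) - 68) = (4 - 2*0)*(6 - 68) = (4 + 0)*(-62) = 4*(-62) = -248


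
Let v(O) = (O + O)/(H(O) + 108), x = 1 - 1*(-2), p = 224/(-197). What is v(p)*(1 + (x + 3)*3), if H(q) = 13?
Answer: -8512/23837 ≈ -0.35709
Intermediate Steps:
p = -224/197 (p = 224*(-1/197) = -224/197 ≈ -1.1371)
x = 3 (x = 1 + 2 = 3)
v(O) = 2*O/121 (v(O) = (O + O)/(13 + 108) = (2*O)/121 = (2*O)*(1/121) = 2*O/121)
v(p)*(1 + (x + 3)*3) = ((2/121)*(-224/197))*(1 + (3 + 3)*3) = -448*(1 + 6*3)/23837 = -448*(1 + 18)/23837 = -448/23837*19 = -8512/23837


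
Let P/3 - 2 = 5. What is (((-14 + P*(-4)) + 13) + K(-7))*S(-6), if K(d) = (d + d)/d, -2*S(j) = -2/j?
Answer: 83/6 ≈ 13.833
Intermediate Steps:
P = 21 (P = 6 + 3*5 = 6 + 15 = 21)
S(j) = 1/j (S(j) = -(-1)/j = 1/j)
K(d) = 2 (K(d) = (2*d)/d = 2)
(((-14 + P*(-4)) + 13) + K(-7))*S(-6) = (((-14 + 21*(-4)) + 13) + 2)/(-6) = (((-14 - 84) + 13) + 2)*(-1/6) = ((-98 + 13) + 2)*(-1/6) = (-85 + 2)*(-1/6) = -83*(-1/6) = 83/6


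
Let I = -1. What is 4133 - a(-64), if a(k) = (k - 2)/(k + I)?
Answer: 268579/65 ≈ 4132.0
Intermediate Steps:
a(k) = (-2 + k)/(-1 + k) (a(k) = (k - 2)/(k - 1) = (-2 + k)/(-1 + k))
4133 - a(-64) = 4133 - (-2 - 64)/(-1 - 64) = 4133 - (-66)/(-65) = 4133 - (-1)*(-66)/65 = 4133 - 1*66/65 = 4133 - 66/65 = 268579/65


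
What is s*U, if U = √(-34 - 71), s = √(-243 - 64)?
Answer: -√32235 ≈ -179.54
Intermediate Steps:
s = I*√307 (s = √(-307) = I*√307 ≈ 17.521*I)
U = I*√105 (U = √(-105) = I*√105 ≈ 10.247*I)
s*U = (I*√307)*(I*√105) = -√32235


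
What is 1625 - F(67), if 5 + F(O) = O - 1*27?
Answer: 1590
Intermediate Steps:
F(O) = -32 + O (F(O) = -5 + (O - 1*27) = -5 + (O - 27) = -5 + (-27 + O) = -32 + O)
1625 - F(67) = 1625 - (-32 + 67) = 1625 - 1*35 = 1625 - 35 = 1590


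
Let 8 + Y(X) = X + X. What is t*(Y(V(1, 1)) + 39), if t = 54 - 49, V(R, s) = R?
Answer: 165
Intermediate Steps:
t = 5
Y(X) = -8 + 2*X (Y(X) = -8 + (X + X) = -8 + 2*X)
t*(Y(V(1, 1)) + 39) = 5*((-8 + 2*1) + 39) = 5*((-8 + 2) + 39) = 5*(-6 + 39) = 5*33 = 165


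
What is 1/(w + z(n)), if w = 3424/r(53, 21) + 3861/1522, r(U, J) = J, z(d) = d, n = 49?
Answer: 31962/6858547 ≈ 0.0046602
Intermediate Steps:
w = 5292409/31962 (w = 3424/21 + 3861/1522 = 5292409/31962 ≈ 165.58)
1/(w + z(n)) = 1/(5292409/31962 + 49) = 1/(6858547/31962) = 31962/6858547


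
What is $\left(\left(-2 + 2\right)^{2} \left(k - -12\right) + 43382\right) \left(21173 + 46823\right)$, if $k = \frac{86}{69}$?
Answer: $2949802472$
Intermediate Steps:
$k = \frac{86}{69}$ ($k = 86 \cdot \frac{1}{69} = \frac{86}{69} \approx 1.2464$)
$\left(\left(-2 + 2\right)^{2} \left(k - -12\right) + 43382\right) \left(21173 + 46823\right) = \left(\left(-2 + 2\right)^{2} \left(\frac{86}{69} - -12\right) + 43382\right) \left(21173 + 46823\right) = \left(0^{2} \left(\frac{86}{69} + 12\right) + 43382\right) 67996 = \left(0 \cdot \frac{914}{69} + 43382\right) 67996 = \left(0 + 43382\right) 67996 = 43382 \cdot 67996 = 2949802472$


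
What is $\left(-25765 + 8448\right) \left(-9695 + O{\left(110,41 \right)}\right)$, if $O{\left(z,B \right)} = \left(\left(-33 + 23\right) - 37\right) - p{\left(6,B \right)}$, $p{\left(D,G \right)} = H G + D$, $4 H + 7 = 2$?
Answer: $\frac{671674479}{4} \approx 1.6792 \cdot 10^{8}$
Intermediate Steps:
$H = - \frac{5}{4}$ ($H = - \frac{7}{4} + \frac{1}{4} \cdot 2 = - \frac{7}{4} + \frac{1}{2} = - \frac{5}{4} \approx -1.25$)
$p{\left(D,G \right)} = D - \frac{5 G}{4}$ ($p{\left(D,G \right)} = - \frac{5 G}{4} + D = D - \frac{5 G}{4}$)
$O{\left(z,B \right)} = -53 + \frac{5 B}{4}$ ($O{\left(z,B \right)} = \left(\left(-33 + 23\right) - 37\right) - \left(6 - \frac{5 B}{4}\right) = \left(-10 - 37\right) + \left(-6 + \frac{5 B}{4}\right) = -47 + \left(-6 + \frac{5 B}{4}\right) = -53 + \frac{5 B}{4}$)
$\left(-25765 + 8448\right) \left(-9695 + O{\left(110,41 \right)}\right) = \left(-25765 + 8448\right) \left(-9695 + \left(-53 + \frac{5}{4} \cdot 41\right)\right) = - 17317 \left(-9695 + \left(-53 + \frac{205}{4}\right)\right) = - 17317 \left(-9695 - \frac{7}{4}\right) = \left(-17317\right) \left(- \frac{38787}{4}\right) = \frac{671674479}{4}$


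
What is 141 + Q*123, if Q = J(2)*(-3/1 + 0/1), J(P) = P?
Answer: -597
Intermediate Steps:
Q = -6 (Q = 2*(-3/1 + 0/1) = 2*(-3*1 + 0*1) = 2*(-3 + 0) = 2*(-3) = -6)
141 + Q*123 = 141 - 6*123 = 141 - 738 = -597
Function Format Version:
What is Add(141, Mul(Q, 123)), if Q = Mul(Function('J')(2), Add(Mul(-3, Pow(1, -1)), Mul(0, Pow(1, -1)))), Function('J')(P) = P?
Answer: -597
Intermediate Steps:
Q = -6 (Q = Mul(2, Add(Mul(-3, Pow(1, -1)), Mul(0, Pow(1, -1)))) = Mul(2, Add(Mul(-3, 1), Mul(0, 1))) = Mul(2, Add(-3, 0)) = Mul(2, -3) = -6)
Add(141, Mul(Q, 123)) = Add(141, Mul(-6, 123)) = Add(141, -738) = -597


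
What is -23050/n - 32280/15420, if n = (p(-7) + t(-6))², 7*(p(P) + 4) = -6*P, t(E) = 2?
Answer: -2966229/2056 ≈ -1442.7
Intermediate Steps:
p(P) = -4 - 6*P/7 (p(P) = -4 + (-6*P)/7 = -4 - 6*P/7)
n = 16 (n = ((-4 - 6/7*(-7)) + 2)² = ((-4 + 6) + 2)² = (2 + 2)² = 4² = 16)
-23050/n - 32280/15420 = -23050/16 - 32280/15420 = -23050*1/16 - 32280*1/15420 = -11525/8 - 538/257 = -2966229/2056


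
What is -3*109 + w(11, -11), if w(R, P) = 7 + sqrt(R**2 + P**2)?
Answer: -320 + 11*sqrt(2) ≈ -304.44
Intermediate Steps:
w(R, P) = 7 + sqrt(P**2 + R**2)
-3*109 + w(11, -11) = -3*109 + (7 + sqrt((-11)**2 + 11**2)) = -327 + (7 + sqrt(121 + 121)) = -327 + (7 + sqrt(242)) = -327 + (7 + 11*sqrt(2)) = -320 + 11*sqrt(2)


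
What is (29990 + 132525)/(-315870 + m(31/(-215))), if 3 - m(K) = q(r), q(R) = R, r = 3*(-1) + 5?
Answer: -162515/315869 ≈ -0.51450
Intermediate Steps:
r = 2 (r = -3 + 5 = 2)
m(K) = 1 (m(K) = 3 - 1*2 = 3 - 2 = 1)
(29990 + 132525)/(-315870 + m(31/(-215))) = (29990 + 132525)/(-315870 + 1) = 162515/(-315869) = 162515*(-1/315869) = -162515/315869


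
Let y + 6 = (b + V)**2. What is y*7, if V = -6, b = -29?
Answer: 8533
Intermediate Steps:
y = 1219 (y = -6 + (-29 - 6)**2 = -6 + (-35)**2 = -6 + 1225 = 1219)
y*7 = 1219*7 = 8533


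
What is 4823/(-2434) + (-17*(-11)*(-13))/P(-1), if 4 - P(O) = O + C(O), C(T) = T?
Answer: -1486498/3651 ≈ -407.15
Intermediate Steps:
P(O) = 4 - 2*O (P(O) = 4 - (O + O) = 4 - 2*O)
4823/(-2434) + (-17*(-11)*(-13))/P(-1) = 4823/(-2434) + (-17*(-11)*(-13))/(4 - 2*(-1)) = 4823*(-1/2434) + (187*(-13))/(4 + 2) = -4823/2434 - 2431/6 = -1486498/3651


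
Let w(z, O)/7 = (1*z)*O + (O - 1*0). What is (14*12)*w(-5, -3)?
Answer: 14112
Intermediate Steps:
w(z, O) = 7*O + 7*O*z (w(z, O) = 7*((1*z)*O + (O - 1*0)) = 7*(z*O + (O + 0)) = 7*(O*z + O) = 7*(O + O*z) = 7*O + 7*O*z)
(14*12)*w(-5, -3) = (14*12)*(7*(-3)*(1 - 5)) = 168*(7*(-3)*(-4)) = 168*84 = 14112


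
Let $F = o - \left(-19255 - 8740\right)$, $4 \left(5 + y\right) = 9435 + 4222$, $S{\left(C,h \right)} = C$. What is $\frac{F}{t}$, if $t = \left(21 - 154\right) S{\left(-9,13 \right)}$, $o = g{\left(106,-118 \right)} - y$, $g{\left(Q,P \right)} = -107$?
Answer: $\frac{97915}{4788} \approx 20.45$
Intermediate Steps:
$y = \frac{13637}{4}$ ($y = -5 + \frac{9435 + 4222}{4} = -5 + \frac{1}{4} \cdot 13657 = -5 + \frac{13657}{4} = \frac{13637}{4} \approx 3409.3$)
$o = - \frac{14065}{4}$ ($o = -107 - \frac{13637}{4} = - \frac{14065}{4} \approx -3516.3$)
$t = 1197$ ($t = \left(21 - 154\right) \left(-9\right) = \left(-133\right) \left(-9\right) = 1197$)
$F = \frac{97915}{4}$ ($F = - \frac{14065}{4} - \left(-19255 - 8740\right) = - \frac{14065}{4} - -27995 = - \frac{14065}{4} + 27995 = \frac{97915}{4} \approx 24479.0$)
$\frac{F}{t} = \frac{97915}{4 \cdot 1197} = \frac{97915}{4} \cdot \frac{1}{1197} = \frac{97915}{4788}$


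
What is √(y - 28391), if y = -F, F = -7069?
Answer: I*√21322 ≈ 146.02*I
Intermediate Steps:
y = 7069 (y = -1*(-7069) = 7069)
√(y - 28391) = √(7069 - 28391) = √(-21322) = I*√21322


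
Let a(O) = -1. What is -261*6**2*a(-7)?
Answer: 9396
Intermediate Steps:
-261*6**2*a(-7) = -261*6**2*(-1) = -9396*(-1) = -261*(-36) = 9396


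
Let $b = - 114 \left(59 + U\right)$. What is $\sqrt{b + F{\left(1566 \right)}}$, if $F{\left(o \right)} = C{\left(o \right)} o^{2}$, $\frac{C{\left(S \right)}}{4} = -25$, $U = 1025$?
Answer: $2 i \sqrt{61339794} \approx 15664.0 i$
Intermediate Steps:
$C{\left(S \right)} = -100$ ($C{\left(S \right)} = 4 \left(-25\right) = -100$)
$F{\left(o \right)} = - 100 o^{2}$
$b = -123576$ ($b = - 114 \left(59 + 1025\right) = \left(-114\right) 1084 = -123576$)
$\sqrt{b + F{\left(1566 \right)}} = \sqrt{-123576 - 100 \cdot 1566^{2}} = \sqrt{-123576 - 245235600} = \sqrt{-245359176} = 2 i \sqrt{61339794}$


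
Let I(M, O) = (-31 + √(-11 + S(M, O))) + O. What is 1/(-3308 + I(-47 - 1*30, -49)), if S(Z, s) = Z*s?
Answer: -154/521581 - 3*√418/11474782 ≈ -0.00030060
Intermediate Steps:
I(M, O) = -31 + O + √(-11 + M*O) (I(M, O) = (-31 + √(-11 + M*O)) + O = -31 + O + √(-11 + M*O))
1/(-3308 + I(-47 - 1*30, -49)) = 1/(-3308 + (-31 - 49 + √(-11 + (-47 - 1*30)*(-49)))) = 1/(-3308 + (-31 - 49 + √(-11 + (-47 - 30)*(-49)))) = 1/(-3308 + (-31 - 49 + √(-11 - 77*(-49)))) = 1/(-3308 + (-31 - 49 + √(-11 + 3773))) = 1/(-3308 + (-31 - 49 + √3762)) = 1/(-3308 + (-31 - 49 + 3*√418)) = 1/(-3308 + (-80 + 3*√418)) = 1/(-3388 + 3*√418)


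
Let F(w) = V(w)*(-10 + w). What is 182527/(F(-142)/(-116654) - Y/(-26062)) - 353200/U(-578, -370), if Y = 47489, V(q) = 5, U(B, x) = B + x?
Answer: 66004098734103226/658811287731 ≈ 1.0019e+5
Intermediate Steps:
F(w) = -50 + 5*w (F(w) = 5*(-10 + w) = -50 + 5*w)
182527/(F(-142)/(-116654) - Y/(-26062)) - 353200/U(-578, -370) = 182527/((-50 + 5*(-142))/(-116654) - 1*47489/(-26062)) - 353200/(-578 - 370) = 182527/((-50 - 710)*(-1/116654) - 47489*(-1/26062)) - 353200/(-948) = 182527/(-760*(-1/116654) + 47489/26062) - 353200*(-1/948) = 182527/(380/58327 + 47489/26062) + 88300/237 = 182527/(2779794463/1520118274) + 88300/237 = 182527*(1520118274/2779794463) + 88300/237 = 277462628198398/2779794463 + 88300/237 = 66004098734103226/658811287731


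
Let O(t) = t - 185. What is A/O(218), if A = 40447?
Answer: 3677/3 ≈ 1225.7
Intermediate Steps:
O(t) = -185 + t
A/O(218) = 40447/(-185 + 218) = 40447/33 = 40447*(1/33) = 3677/3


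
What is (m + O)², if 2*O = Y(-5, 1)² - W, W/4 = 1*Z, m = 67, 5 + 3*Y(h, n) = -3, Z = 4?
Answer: 316969/81 ≈ 3913.2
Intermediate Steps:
Y(h, n) = -8/3 (Y(h, n) = -5/3 + (⅓)*(-3) = -5/3 - 1 = -8/3)
W = 16 (W = 4*(1*4) = 4*4 = 16)
O = -40/9 (O = ((-8/3)² - 1*16)/2 = (64/9 - 16)/2 = (½)*(-80/9) = -40/9 ≈ -4.4444)
(m + O)² = (67 - 40/9)² = (563/9)² = 316969/81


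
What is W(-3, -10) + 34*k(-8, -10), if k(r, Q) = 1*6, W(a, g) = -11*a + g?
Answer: 227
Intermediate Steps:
W(a, g) = g - 11*a
k(r, Q) = 6
W(-3, -10) + 34*k(-8, -10) = (-10 - 11*(-3)) + 34*6 = (-10 + 33) + 204 = 23 + 204 = 227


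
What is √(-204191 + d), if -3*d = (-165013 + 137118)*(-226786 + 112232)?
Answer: I*√9588289209/3 ≈ 32640.0*I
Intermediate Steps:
d = -3195483830/3 (d = -(-165013 + 137118)*(-226786 + 112232)/3 = -(-27895)*(-114554)/3 = -⅓*3195483830 = -3195483830/3 ≈ -1.0652e+9)
√(-204191 + d) = √(-204191 - 3195483830/3) = √(-3196096403/3) = I*√9588289209/3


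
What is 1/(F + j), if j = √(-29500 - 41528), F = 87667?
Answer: 87667/7685573917 - 6*I*√1973/7685573917 ≈ 1.1407e-5 - 3.4677e-8*I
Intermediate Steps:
j = 6*I*√1973 (j = √(-71028) = 6*I*√1973 ≈ 266.51*I)
1/(F + j) = 1/(87667 + 6*I*√1973)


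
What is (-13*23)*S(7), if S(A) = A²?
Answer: -14651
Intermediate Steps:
(-13*23)*S(7) = -13*23*7² = -299*49 = -14651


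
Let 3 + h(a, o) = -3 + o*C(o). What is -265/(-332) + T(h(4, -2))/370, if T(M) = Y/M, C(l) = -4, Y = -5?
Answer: 4861/6142 ≈ 0.79144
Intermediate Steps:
h(a, o) = -6 - 4*o (h(a, o) = -3 + (-3 + o*(-4)) = -3 + (-3 - 4*o) = -6 - 4*o)
T(M) = -5/M
-265/(-332) + T(h(4, -2))/370 = -265/(-332) - 5/(-6 - 4*(-2))/370 = -265*(-1/332) - 5/(-6 + 8)*(1/370) = 265/332 - 5/2*(1/370) = 265/332 - 5*½*(1/370) = 265/332 - 5/2*1/370 = 265/332 - 1/148 = 4861/6142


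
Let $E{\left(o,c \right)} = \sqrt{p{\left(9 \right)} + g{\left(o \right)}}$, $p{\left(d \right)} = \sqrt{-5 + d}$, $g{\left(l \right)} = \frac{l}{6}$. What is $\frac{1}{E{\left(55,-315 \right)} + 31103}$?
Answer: $\frac{186618}{5804379587} - \frac{\sqrt{402}}{5804379587} \approx 3.2148 \cdot 10^{-5}$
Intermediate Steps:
$g{\left(l \right)} = \frac{l}{6}$ ($g{\left(l \right)} = l \frac{1}{6} = \frac{l}{6}$)
$E{\left(o,c \right)} = \sqrt{2 + \frac{o}{6}}$ ($E{\left(o,c \right)} = \sqrt{\sqrt{-5 + 9} + \frac{o}{6}} = \sqrt{\sqrt{4} + \frac{o}{6}} = \sqrt{2 + \frac{o}{6}}$)
$\frac{1}{E{\left(55,-315 \right)} + 31103} = \frac{1}{\frac{\sqrt{72 + 6 \cdot 55}}{6} + 31103} = \frac{1}{\frac{\sqrt{72 + 330}}{6} + 31103} = \frac{1}{\frac{\sqrt{402}}{6} + 31103} = \frac{1}{31103 + \frac{\sqrt{402}}{6}}$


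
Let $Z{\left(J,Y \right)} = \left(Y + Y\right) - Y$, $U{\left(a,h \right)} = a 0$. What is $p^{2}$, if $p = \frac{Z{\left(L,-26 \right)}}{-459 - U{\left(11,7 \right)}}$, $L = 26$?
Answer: $\frac{676}{210681} \approx 0.0032086$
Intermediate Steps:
$U{\left(a,h \right)} = 0$
$Z{\left(J,Y \right)} = Y$ ($Z{\left(J,Y \right)} = 2 Y - Y = Y$)
$p = \frac{26}{459}$ ($p = - \frac{26}{-459 - 0} = - \frac{26}{-459 + 0} = - \frac{26}{-459} = \left(-26\right) \left(- \frac{1}{459}\right) = \frac{26}{459} \approx 0.056645$)
$p^{2} = \left(\frac{26}{459}\right)^{2} = \frac{676}{210681}$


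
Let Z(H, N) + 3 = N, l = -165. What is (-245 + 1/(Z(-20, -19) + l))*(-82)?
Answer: 3756912/187 ≈ 20090.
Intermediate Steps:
Z(H, N) = -3 + N
(-245 + 1/(Z(-20, -19) + l))*(-82) = (-245 + 1/((-3 - 19) - 165))*(-82) = (-245 + 1/(-22 - 165))*(-82) = (-245 + 1/(-187))*(-82) = (-245 - 1/187)*(-82) = -45816/187*(-82) = 3756912/187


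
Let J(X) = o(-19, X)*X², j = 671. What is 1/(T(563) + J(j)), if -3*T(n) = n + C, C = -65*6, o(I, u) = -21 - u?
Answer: -3/934700489 ≈ -3.2096e-9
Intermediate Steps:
C = -390
T(n) = 130 - n/3 (T(n) = -(n - 390)/3 = -(-390 + n)/3 = 130 - n/3)
J(X) = X²*(-21 - X) (J(X) = (-21 - X)*X² = X²*(-21 - X))
1/(T(563) + J(j)) = 1/((130 - ⅓*563) + 671²*(-21 - 1*671)) = 1/((130 - 563/3) + 450241*(-21 - 671)) = 1/(-173/3 + 450241*(-692)) = 1/(-173/3 - 311566772) = 1/(-934700489/3) = -3/934700489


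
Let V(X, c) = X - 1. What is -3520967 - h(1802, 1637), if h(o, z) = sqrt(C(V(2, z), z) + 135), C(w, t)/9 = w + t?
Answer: -3520967 - 3*sqrt(1653) ≈ -3.5211e+6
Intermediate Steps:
V(X, c) = -1 + X
C(w, t) = 9*t + 9*w (C(w, t) = 9*(w + t) = 9*(t + w) = 9*t + 9*w)
h(o, z) = sqrt(144 + 9*z) (h(o, z) = sqrt((9*z + 9*(-1 + 2)) + 135) = sqrt((9*z + 9*1) + 135) = sqrt((9*z + 9) + 135) = sqrt((9 + 9*z) + 135) = sqrt(144 + 9*z))
-3520967 - h(1802, 1637) = -3520967 - 3*sqrt(16 + 1637) = -3520967 - 3*sqrt(1653)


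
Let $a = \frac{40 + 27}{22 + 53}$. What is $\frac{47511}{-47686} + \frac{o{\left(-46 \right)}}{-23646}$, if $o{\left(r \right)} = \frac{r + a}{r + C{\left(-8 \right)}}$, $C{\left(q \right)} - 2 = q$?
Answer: $- \frac{2190798617569}{2198787154200} \approx -0.99637$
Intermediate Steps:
$C{\left(q \right)} = 2 + q$
$a = \frac{67}{75} \approx 0.89333$
$o{\left(r \right)} = \frac{\frac{67}{75} + r}{-6 + r}$ ($o{\left(r \right)} = \frac{r + \frac{67}{75}}{r + \left(2 - 8\right)} = \frac{\frac{67}{75} + r}{r - 6} = \frac{\frac{67}{75} + r}{-6 + r}$)
$\frac{47511}{-47686} + \frac{o{\left(-46 \right)}}{-23646} = \frac{47511}{-47686} + \frac{\frac{1}{-6 - 46} \left(\frac{67}{75} - 46\right)}{-23646} = 47511 \left(- \frac{1}{47686}\right) + \frac{1}{-52} \left(- \frac{3383}{75}\right) \left(- \frac{1}{23646}\right) = - \frac{47511}{47686} + \left(- \frac{1}{52}\right) \left(- \frac{3383}{75}\right) \left(- \frac{1}{23646}\right) = - \frac{47511}{47686} + \frac{3383}{3900} \left(- \frac{1}{23646}\right) = - \frac{47511}{47686} - \frac{3383}{92219400} = - \frac{2190798617569}{2198787154200}$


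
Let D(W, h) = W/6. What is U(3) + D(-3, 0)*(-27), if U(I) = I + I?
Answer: 39/2 ≈ 19.500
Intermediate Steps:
U(I) = 2*I
D(W, h) = W/6 (D(W, h) = W*(1/6) = W/6)
U(3) + D(-3, 0)*(-27) = 2*3 + ((1/6)*(-3))*(-27) = 6 - 1/2*(-27) = 6 + 27/2 = 39/2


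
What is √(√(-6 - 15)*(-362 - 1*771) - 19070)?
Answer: √(-19070 - 1133*I*√21) ≈ 18.63 - 139.35*I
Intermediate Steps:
√(√(-6 - 15)*(-362 - 1*771) - 19070) = √(√(-21)*(-362 - 771) - 19070) = √((I*√21)*(-1133) - 19070) = √(-1133*I*√21 - 19070) = √(-19070 - 1133*I*√21)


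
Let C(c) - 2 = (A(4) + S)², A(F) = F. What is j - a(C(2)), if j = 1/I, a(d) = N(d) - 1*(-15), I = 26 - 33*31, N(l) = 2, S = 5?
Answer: -16950/997 ≈ -17.001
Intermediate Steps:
C(c) = 83 (C(c) = 2 + (4 + 5)² = 2 + 9² = 2 + 81 = 83)
I = -997 (I = 26 - 1023 = -997)
a(d) = 17 (a(d) = 2 - 1*(-15) = 2 + 15 = 17)
j = -1/997 (j = 1/(-997) = -1/997 ≈ -0.0010030)
j - a(C(2)) = -1/997 - 1*17 = -1/997 - 17 = -16950/997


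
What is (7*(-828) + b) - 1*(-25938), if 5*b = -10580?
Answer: 18026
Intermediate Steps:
b = -2116 (b = (⅕)*(-10580) = -2116)
(7*(-828) + b) - 1*(-25938) = (7*(-828) - 2116) - 1*(-25938) = (-5796 - 2116) + 25938 = -7912 + 25938 = 18026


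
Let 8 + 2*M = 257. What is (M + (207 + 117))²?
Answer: 804609/4 ≈ 2.0115e+5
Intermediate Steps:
M = 249/2 (M = -4 + (½)*257 = -4 + 257/2 = 249/2 ≈ 124.50)
(M + (207 + 117))² = (249/2 + (207 + 117))² = (249/2 + 324)² = (897/2)² = 804609/4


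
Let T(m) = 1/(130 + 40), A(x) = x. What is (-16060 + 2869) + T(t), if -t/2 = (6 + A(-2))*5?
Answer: -2242469/170 ≈ -13191.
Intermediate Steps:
t = -40 (t = -2*(6 - 2)*5 = -8*5 = -2*20 = -40)
T(m) = 1/170
(-16060 + 2869) + T(t) = (-16060 + 2869) + 1/170 = -13191 + 1/170 = -2242469/170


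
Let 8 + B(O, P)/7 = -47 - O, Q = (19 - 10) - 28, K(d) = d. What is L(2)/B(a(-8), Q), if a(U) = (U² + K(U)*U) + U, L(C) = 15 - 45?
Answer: 6/245 ≈ 0.024490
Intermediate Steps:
L(C) = -30
Q = -19 (Q = 9 - 28 = -19)
a(U) = U + 2*U² (a(U) = (U² + U*U) + U = (U² + U²) + U = 2*U² + U = U + 2*U²)
B(O, P) = -385 - 7*O (B(O, P) = -56 + 7*(-47 - O) = -56 + (-329 - 7*O) = -385 - 7*O)
L(2)/B(a(-8), Q) = -30/(-385 - (-56)*(1 + 2*(-8))) = -30/(-385 - (-56)*(1 - 16)) = -30/(-385 - (-56)*(-15)) = -30/(-385 - 7*120) = -30/(-385 - 840) = -30/(-1225) = -30*(-1/1225) = 6/245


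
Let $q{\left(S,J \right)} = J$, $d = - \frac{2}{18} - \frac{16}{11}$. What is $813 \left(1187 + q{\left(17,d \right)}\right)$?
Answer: $\frac{31804018}{33} \approx 9.6376 \cdot 10^{5}$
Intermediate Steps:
$d = - \frac{155}{99}$ ($d = \left(-2\right) \frac{1}{18} - \frac{16}{11} = - \frac{1}{9} - \frac{16}{11} = - \frac{155}{99} \approx -1.5657$)
$813 \left(1187 + q{\left(17,d \right)}\right) = 813 \left(1187 - \frac{155}{99}\right) = 813 \cdot \frac{117358}{99} = \frac{31804018}{33}$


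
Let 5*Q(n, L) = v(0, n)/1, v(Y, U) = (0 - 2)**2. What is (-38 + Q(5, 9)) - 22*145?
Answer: -16136/5 ≈ -3227.2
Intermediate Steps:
v(Y, U) = 4 (v(Y, U) = (-2)**2 = 4)
Q(n, L) = 4/5 (Q(n, L) = (4/1)/5 = (4*1)/5 = (1/5)*4 = 4/5)
(-38 + Q(5, 9)) - 22*145 = (-38 + 4/5) - 22*145 = -186/5 - 3190 = -16136/5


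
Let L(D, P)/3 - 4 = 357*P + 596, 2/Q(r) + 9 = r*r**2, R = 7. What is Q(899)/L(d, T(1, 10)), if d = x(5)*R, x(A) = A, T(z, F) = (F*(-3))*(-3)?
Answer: 1/35671086215550 ≈ 2.8034e-14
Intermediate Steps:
T(z, F) = 9*F (T(z, F) = -3*F*(-3) = 9*F)
d = 35 (d = 5*7 = 35)
Q(r) = 2/(-9 + r**3) (Q(r) = 2/(-9 + r*r**2) = 2/(-9 + r**3))
L(D, P) = 1800 + 1071*P (L(D, P) = 12 + 3*(357*P + 596) = 12 + 3*(596 + 357*P) = 12 + (1788 + 1071*P) = 1800 + 1071*P)
Q(899)/L(d, T(1, 10)) = (2/(-9 + 899**3))/(1800 + 1071*(9*10)) = (2/(-9 + 726572699))/(1800 + 1071*90) = (2/726572690)/(1800 + 96390) = (2*(1/726572690))/98190 = (1/363286345)*(1/98190) = 1/35671086215550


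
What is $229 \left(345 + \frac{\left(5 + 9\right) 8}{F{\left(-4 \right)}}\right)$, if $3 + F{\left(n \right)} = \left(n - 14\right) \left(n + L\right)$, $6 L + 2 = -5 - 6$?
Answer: $\frac{2139547}{27} \approx 79243.0$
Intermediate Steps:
$L = - \frac{13}{6}$ ($L = - \frac{1}{3} + \frac{-5 - 6}{6} = - \frac{1}{3} + \frac{1}{6} \left(-11\right) = - \frac{1}{3} - \frac{11}{6} = - \frac{13}{6} \approx -2.1667$)
$F{\left(n \right)} = -3 + \left(-14 + n\right) \left(- \frac{13}{6} + n\right)$ ($F{\left(n \right)} = -3 + \left(n - 14\right) \left(n - \frac{13}{6}\right) = -3 + \left(-14 + n\right) \left(- \frac{13}{6} + n\right)$)
$229 \left(345 + \frac{\left(5 + 9\right) 8}{F{\left(-4 \right)}}\right) = 229 \left(345 + \frac{\left(5 + 9\right) 8}{\frac{82}{3} + \left(-4\right)^{2} - - \frac{194}{3}}\right) = 229 \left(345 + \frac{14 \cdot 8}{\frac{82}{3} + 16 + \frac{194}{3}}\right) = 229 \left(345 + \frac{112}{108}\right) = 229 \left(345 + 112 \cdot \frac{1}{108}\right) = 229 \left(345 + \frac{28}{27}\right) = 229 \cdot \frac{9343}{27} = \frac{2139547}{27}$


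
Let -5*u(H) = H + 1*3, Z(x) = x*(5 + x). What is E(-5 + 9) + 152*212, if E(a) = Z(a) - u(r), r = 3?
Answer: 161306/5 ≈ 32261.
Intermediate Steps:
u(H) = -3/5 - H/5 (u(H) = -(H + 1*3)/5 = -(H + 3)/5 = -(3 + H)/5 = -3/5 - H/5)
E(a) = 6/5 + a*(5 + a) (E(a) = a*(5 + a) - (-3/5 - 1/5*3) = a*(5 + a) - (-3/5 - 3/5) = a*(5 + a) - 1*(-6/5) = a*(5 + a) + 6/5 = 6/5 + a*(5 + a))
E(-5 + 9) + 152*212 = (6/5 + (-5 + 9)*(5 + (-5 + 9))) + 152*212 = (6/5 + 4*(5 + 4)) + 32224 = (6/5 + 4*9) + 32224 = (6/5 + 36) + 32224 = 186/5 + 32224 = 161306/5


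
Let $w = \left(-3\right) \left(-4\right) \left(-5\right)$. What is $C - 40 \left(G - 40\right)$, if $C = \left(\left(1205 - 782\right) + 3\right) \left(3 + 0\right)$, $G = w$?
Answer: $5278$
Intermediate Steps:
$w = -60$ ($w = 12 \left(-5\right) = -60$)
$G = -60$
$C = 1278$ ($C = \left(423 + 3\right) 3 = 426 \cdot 3 = 1278$)
$C - 40 \left(G - 40\right) = 1278 - 40 \left(-60 - 40\right) = 1278 - 40 \left(-100\right) = 1278 - -4000 = 1278 + 4000 = 5278$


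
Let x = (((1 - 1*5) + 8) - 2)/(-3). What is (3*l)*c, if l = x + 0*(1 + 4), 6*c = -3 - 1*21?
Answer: 8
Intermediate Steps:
c = -4 (c = (-3 - 1*21)/6 = (-3 - 21)/6 = (⅙)*(-24) = -4)
x = -⅔ (x = (((1 - 5) + 8) - 2)*(-⅓) = ((-4 + 8) - 2)*(-⅓) = (4 - 2)*(-⅓) = 2*(-⅓) = -⅔ ≈ -0.66667)
l = -⅔ (l = -⅔ + 0*(1 + 4) = -⅔ + 0*5 = -⅔ + 0 = -⅔ ≈ -0.66667)
(3*l)*c = (3*(-⅔))*(-4) = -2*(-4) = 8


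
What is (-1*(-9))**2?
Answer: 81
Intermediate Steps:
(-1*(-9))**2 = 9**2 = 81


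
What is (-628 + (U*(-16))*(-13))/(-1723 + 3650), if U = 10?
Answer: 1452/1927 ≈ 0.75350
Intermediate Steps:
(-628 + (U*(-16))*(-13))/(-1723 + 3650) = (-628 + (10*(-16))*(-13))/(-1723 + 3650) = (-628 - 160*(-13))/1927 = (-628 + 2080)*(1/1927) = 1452*(1/1927) = 1452/1927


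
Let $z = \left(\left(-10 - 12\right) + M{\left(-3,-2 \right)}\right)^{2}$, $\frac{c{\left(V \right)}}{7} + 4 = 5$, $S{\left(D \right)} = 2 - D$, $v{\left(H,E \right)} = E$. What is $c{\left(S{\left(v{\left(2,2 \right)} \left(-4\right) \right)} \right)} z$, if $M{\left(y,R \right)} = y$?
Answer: $4375$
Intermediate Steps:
$c{\left(V \right)} = 7$ ($c{\left(V \right)} = -28 + 7 \cdot 5 = -28 + 35 = 7$)
$z = 625$ ($z = \left(\left(-10 - 12\right) - 3\right)^{2} = \left(-22 - 3\right)^{2} = \left(-25\right)^{2} = 625$)
$c{\left(S{\left(v{\left(2,2 \right)} \left(-4\right) \right)} \right)} z = 7 \cdot 625 = 4375$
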